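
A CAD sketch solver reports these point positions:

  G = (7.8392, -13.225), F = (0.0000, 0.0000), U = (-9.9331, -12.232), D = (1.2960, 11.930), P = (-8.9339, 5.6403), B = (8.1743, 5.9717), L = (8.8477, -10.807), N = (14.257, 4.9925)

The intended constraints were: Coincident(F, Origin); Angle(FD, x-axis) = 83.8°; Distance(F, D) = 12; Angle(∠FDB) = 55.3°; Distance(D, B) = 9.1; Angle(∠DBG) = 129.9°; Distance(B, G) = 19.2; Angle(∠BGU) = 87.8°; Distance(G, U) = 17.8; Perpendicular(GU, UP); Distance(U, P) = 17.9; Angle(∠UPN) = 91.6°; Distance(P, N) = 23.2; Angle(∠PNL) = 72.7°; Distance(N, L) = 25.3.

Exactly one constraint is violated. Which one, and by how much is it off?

Distance(N, L) = 25.3 — off by 8.60.

F = (0.00, 0.00) ✓; FD at 83.80° ✓; |FD| = 12.00 ✓; ∠FDB = 55.30° ✓; |DB| = 9.100 ✓; ∠DBG = 129.9° ✓; |BG| = 19.20 ✓; ∠BGU = 87.80° ✓; |GU| = 17.80 ✓; ∠(GU, UP) = 90.00° ✓; |UP| = 17.90 ✓; ∠UPN = 91.60° ✓; |PN| = 23.20 ✓; ∠PNL = 72.70° ✓; |NL| = 16.70 ✗.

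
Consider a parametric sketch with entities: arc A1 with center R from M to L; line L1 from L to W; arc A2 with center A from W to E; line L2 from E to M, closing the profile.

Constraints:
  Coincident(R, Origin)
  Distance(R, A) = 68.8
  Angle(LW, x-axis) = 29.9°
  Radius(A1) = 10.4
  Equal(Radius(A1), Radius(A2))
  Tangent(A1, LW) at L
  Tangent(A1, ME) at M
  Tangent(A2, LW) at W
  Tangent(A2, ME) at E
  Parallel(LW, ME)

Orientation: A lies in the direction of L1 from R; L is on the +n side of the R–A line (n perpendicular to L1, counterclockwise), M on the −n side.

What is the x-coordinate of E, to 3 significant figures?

64.8

The slot axis is L1's direction at 29.9°, so u = (cos 29.9°, sin 29.9°) = (0.867, 0.498) and n = (−sin 29.9°, cos 29.9°) = (-0.498, 0.867). R is at the origin and A lies 68.8 along u from R, so A = 68.8·u = (59.6, 34.3). Tangency of A1 to both parallel lines with radius 10.4 puts L and M at R ± 10.4·n: L = (-5.18, 9.02), M = (5.18, -9.02). Equal radii place W and E the same way about A: W = A + 10.4·n = (54.5, 43.3), E = A − 10.4·n = (64.8, 25.3). So E.x = 64.8.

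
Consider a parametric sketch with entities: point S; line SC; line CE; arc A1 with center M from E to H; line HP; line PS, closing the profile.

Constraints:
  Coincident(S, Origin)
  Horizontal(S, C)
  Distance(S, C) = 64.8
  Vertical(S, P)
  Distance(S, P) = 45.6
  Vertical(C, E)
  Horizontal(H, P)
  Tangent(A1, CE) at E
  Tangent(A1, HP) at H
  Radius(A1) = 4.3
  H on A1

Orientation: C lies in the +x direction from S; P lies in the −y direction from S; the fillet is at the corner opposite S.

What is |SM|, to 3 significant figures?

73.3

S and P share the same x with |SP| = 45.6 and P on the −y side, so P = (0.00, -45.6). The virtual corner opposite S is at (64.8, -45.6). A1 meets CE tangentially, so ME is at right angles to CE and tangency of A1 to HP means the radius MH is perpendicular to HP, with radius 4.3, so the center M sits 4.3 in from both sides at M = (60.5, -41.3). Then |SM| = |M − S| = 73.3.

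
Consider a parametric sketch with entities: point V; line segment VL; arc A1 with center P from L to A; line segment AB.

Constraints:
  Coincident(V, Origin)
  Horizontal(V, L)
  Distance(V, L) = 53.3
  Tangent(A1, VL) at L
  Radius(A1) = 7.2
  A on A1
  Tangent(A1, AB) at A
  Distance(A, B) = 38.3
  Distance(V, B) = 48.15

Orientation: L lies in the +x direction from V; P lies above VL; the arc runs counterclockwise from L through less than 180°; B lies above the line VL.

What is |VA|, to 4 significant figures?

59.44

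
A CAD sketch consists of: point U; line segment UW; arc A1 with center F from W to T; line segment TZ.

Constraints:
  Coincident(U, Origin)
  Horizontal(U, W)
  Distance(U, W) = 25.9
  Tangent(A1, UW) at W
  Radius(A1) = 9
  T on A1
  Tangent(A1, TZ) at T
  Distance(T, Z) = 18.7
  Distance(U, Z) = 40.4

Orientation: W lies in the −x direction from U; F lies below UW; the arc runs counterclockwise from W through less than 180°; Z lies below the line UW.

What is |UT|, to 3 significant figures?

36.4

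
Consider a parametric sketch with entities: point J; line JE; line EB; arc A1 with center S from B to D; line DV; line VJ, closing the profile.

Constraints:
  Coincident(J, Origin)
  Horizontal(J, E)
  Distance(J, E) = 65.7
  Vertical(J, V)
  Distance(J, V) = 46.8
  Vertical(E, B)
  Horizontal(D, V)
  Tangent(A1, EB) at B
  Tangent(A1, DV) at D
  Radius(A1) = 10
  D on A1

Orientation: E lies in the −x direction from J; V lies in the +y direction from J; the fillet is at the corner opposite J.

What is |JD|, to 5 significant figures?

72.751

The virtual corner opposite J is at (-65.700, 46.800). Tangency of A1 to EB means the radius SB is perpendicular to EB and since A1 is tangent to DV there, SD ⟂ DV, with radius 10.0, so the center S sits 10.0 in from both sides at S = (-55.700, 36.800). That places the tangent points at B = (-65.700, 36.800) on EB and D = (-55.700, 46.800) on DV. Then |JD| = |D − J| = 72.751.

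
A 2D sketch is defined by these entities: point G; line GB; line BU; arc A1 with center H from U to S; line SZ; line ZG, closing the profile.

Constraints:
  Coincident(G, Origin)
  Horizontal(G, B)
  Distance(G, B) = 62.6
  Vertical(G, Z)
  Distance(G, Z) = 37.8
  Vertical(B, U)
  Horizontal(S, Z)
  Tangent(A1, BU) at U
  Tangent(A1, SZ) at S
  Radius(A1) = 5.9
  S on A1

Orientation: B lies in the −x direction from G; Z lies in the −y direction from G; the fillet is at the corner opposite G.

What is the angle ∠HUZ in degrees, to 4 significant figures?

5.384°

The virtual corner opposite G is at (-62.60, -37.80). Tangency of A1 to BU means the radius HU is perpendicular to BU and since A1 is tangent to SZ there, HS ⟂ SZ, with radius 5.9, so the center H sits 5.9 in from both sides at H = (-56.70, -31.90). That places the tangent points at U = (-62.60, -31.90) on BU and S = (-56.70, -37.80) on SZ. Then cos ∠HUZ = UH·UZ / (|UH||UZ|), giving 5.384°.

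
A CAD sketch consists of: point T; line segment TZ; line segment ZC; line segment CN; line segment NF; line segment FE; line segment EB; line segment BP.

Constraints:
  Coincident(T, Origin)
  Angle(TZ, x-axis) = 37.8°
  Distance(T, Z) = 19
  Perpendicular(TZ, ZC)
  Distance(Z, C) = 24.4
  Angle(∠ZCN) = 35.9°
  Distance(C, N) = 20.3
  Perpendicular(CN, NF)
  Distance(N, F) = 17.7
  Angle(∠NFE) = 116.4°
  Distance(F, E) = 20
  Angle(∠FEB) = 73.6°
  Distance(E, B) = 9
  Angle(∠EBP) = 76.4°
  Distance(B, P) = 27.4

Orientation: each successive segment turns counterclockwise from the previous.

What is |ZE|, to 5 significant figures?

21.283

T is at the origin; TZ runs at 37.8° with length 19.0, so Z = (15.013, 11.645). The perpendicularity gives ZC at right angles to TZ, so ZC runs at 127.80°; with |ZC| = 24.4, C = (0.058013, 30.925). ∠ZCN = 35.9° gives CN at -88.100° from the x-axis; with |CN| = 20.3, N = (0.73106, 10.636). CN is perpendicular to NF, so NF runs at 1.9000°; with |NF| = 17.7, F = (18.421, 11.223). ∠NFE = 116.4° gives FE at 65.500° from the x-axis; with |FE| = 20.0, E = (26.715, 29.422). Then |ZE| = |E − Z| = 21.283.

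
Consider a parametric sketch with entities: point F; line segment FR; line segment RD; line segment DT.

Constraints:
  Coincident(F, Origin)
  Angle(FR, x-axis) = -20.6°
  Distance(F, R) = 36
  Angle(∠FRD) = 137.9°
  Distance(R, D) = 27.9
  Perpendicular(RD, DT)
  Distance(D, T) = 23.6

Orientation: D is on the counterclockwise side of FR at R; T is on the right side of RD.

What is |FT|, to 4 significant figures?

72.53

F is at the origin; FR runs at -20.6° with length 36.0, so R = 36.0·(cos -20.6°, sin -20.6°) = (33.70, -12.67). ∠FRD = 137.9°, so RD runs at -20.6° + (180° − 137.9°) = 21.50° from the x-axis; with |RD| = 27.9, D = R + 27.9·(cos 21.50°, sin 21.50°) = (59.66, -2.441). RD is perpendicular to DT; with |DT| = 23.6 on the right of RD, T = D + 23.6·(0.3665, -0.9304) = (68.31, -24.40). Then |FT| = |T − F| = 72.53.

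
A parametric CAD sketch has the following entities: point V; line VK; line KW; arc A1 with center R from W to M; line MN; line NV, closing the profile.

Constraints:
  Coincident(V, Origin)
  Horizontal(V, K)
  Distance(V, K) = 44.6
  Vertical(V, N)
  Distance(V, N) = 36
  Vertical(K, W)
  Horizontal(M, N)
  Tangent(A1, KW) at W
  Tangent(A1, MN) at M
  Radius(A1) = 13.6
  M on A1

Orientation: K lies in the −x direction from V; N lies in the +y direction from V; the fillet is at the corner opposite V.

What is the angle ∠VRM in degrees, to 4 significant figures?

125.9°

V is at the origin; VK is horizontal with |VK| = 44.6 and K on the −x side, so K = (-44.60, 0.000). VN is vertical with |VN| = 36.0 and N on the +y side, so N = (0.000, 36.00). The virtual corner opposite V is at (-44.60, 36.00). Tangency of A1 to KW means the radius RW is perpendicular to KW and tangency of A1 to MN means the radius RM is perpendicular to MN, with radius 13.6, so the center R sits 13.6 in from both sides at R = (-31.00, 22.40). That places the tangent points at W = (-44.60, 22.40) on KW and M = (-31.00, 36.00) on MN. Then cos ∠VRM = RV·RM / (|RV||RM|), giving 125.9°.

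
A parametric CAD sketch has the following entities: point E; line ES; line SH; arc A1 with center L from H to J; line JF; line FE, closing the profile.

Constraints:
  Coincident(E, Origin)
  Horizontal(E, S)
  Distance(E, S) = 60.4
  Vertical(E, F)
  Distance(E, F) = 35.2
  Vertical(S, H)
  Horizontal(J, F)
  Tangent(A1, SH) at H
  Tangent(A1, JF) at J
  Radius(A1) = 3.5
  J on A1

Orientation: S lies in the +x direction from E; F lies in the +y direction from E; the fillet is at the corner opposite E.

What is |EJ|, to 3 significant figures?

66.9

The virtual corner opposite E is at (60.4, 35.2). Since A1 is tangent to SH there, LH ⟂ SH and A1 meets JF tangentially, so LJ is at right angles to JF, with radius 3.5, so the center L sits 3.5 in from both sides at L = (56.9, 31.7). That places the tangent points at H = (60.4, 31.7) on SH and J = (56.9, 35.2) on JF. Then |EJ| = |J − E| = 66.9.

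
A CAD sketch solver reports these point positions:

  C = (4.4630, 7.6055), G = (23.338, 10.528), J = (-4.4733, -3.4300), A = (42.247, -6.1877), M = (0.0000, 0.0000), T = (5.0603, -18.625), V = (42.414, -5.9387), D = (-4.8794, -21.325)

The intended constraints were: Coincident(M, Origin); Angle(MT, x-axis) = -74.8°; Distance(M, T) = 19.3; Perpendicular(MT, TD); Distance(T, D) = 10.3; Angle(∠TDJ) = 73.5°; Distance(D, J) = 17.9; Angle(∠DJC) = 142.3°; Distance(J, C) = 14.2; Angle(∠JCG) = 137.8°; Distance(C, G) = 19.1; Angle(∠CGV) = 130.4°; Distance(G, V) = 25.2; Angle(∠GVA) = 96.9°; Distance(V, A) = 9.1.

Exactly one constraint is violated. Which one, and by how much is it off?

Distance(V, A) = 9.1 — off by 8.80.

M = (0.00, 0.00) ✓; MT at -74.80° ✓; |MT| = 19.30 ✓; ∠(MT, TD) = 90.00° ✓; |TD| = 10.30 ✓; ∠TDJ = 73.50° ✓; |DJ| = 17.90 ✓; ∠DJC = 142.3° ✓; |JC| = 14.20 ✓; ∠JCG = 137.8° ✓; |CG| = 19.10 ✓; ∠CGV = 130.4° ✓; |GV| = 25.20 ✓; ∠GVA = 96.95° ✓; |VA| = 0.2998 ✗.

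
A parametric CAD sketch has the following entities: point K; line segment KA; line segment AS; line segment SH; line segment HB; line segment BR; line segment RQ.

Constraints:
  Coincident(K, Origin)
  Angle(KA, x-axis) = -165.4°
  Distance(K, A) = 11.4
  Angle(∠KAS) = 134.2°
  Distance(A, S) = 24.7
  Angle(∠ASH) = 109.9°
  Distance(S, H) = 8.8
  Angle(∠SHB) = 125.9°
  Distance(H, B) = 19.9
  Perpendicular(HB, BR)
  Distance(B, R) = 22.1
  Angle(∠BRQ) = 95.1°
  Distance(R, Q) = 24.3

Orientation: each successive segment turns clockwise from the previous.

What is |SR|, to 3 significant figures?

29.2

K is at the origin; KA runs at -165.4° with length 11.4, so A = (-11.0, -2.87). ∠KAS = 134.2° gives AS at 149° from the x-axis; with |AS| = 24.7, S = (-32.2, 9.92). ∠ASH = 109.9° gives SH at 78.7° from the x-axis; with |SH| = 8.8, H = (-30.4, 18.6). ∠SHB = 125.9° gives HB at 24.6° from the x-axis; with |HB| = 19.9, B = (-12.3, 26.8). HB ⟂ BR, so BR runs at -65.4°; with |BR| = 22.1, R = (-3.14, 6.74). Then |SR| = |R − S| = 29.2.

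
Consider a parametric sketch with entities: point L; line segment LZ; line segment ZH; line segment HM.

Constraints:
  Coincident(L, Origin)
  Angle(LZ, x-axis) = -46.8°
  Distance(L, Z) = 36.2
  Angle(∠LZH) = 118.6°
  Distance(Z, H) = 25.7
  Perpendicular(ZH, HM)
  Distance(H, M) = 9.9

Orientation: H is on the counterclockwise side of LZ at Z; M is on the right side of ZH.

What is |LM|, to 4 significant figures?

59.91

L is at the origin; LZ runs at -46.8° with length 36.2, so Z = 36.2·(cos -46.8°, sin -46.8°) = (24.78, -26.39). ∠LZH = 118.6°, so ZH runs at -46.8° + (180° − 118.6°) = 14.60° from the x-axis; with |ZH| = 25.7, H = Z + 25.7·(cos 14.60°, sin 14.60°) = (49.65, -19.91). The perpendicularity gives HM at right angles to ZH; with |HM| = 9.9 on the right of ZH, M = H + 9.9·(0.2521, -0.9677) = (52.15, -29.49). Then |LM| = |M − L| = 59.91.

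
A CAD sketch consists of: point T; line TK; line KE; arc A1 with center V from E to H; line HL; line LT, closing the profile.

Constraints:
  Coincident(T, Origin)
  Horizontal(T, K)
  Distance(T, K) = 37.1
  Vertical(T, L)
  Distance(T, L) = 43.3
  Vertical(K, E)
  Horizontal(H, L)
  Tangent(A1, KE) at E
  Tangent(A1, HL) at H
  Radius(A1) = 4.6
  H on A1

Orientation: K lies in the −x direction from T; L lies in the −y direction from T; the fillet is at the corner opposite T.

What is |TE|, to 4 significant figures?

53.61

T is at the origin; T and K share the same y with |TK| = 37.1 and K on the −x side, so K = (-37.10, 0.000). T and L share the same x with |TL| = 43.3 and L on the −y side, so L = (0.000, -43.30). The virtual corner opposite T is at (-37.10, -43.30). A1 meets KE tangentially, so VE is at right angles to KE and A1 meets HL tangentially, so VH is at right angles to HL, with radius 4.6, so the center V sits 4.6 in from both sides at V = (-32.50, -38.70). That places the tangent points at E = (-37.10, -38.70) on KE and H = (-32.50, -43.30) on HL. Then |TE| = |E − T| = 53.61.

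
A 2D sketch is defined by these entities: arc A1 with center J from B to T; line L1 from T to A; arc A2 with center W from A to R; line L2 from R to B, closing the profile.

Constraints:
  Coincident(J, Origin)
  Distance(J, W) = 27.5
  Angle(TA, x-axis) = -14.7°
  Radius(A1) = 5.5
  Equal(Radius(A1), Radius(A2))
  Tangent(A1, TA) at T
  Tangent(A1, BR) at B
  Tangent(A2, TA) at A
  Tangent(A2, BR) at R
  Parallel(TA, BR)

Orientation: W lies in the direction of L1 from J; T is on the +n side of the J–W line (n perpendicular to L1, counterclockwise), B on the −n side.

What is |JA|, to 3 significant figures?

28.0

The slot axis is L1's direction at -14.7°, so u = (cos -14.7°, sin -14.7°) = (0.967, -0.254) and n = (−sin -14.7°, cos -14.7°) = (0.254, 0.967). J is at the origin and W lies 27.5 along u from J, so W = 27.5·u = (26.6, -6.98). Tangency of A1 to both parallel lines with radius 5.5 puts T and B at J ± 5.5·n: T = (1.40, 5.32), B = (-1.40, -5.32). Equal radii place A and R the same way about W: A = W + 5.5·n = (28.0, -1.66), R = W − 5.5·n = (25.2, -12.3). Then |JA| = |A − J| = 28.0.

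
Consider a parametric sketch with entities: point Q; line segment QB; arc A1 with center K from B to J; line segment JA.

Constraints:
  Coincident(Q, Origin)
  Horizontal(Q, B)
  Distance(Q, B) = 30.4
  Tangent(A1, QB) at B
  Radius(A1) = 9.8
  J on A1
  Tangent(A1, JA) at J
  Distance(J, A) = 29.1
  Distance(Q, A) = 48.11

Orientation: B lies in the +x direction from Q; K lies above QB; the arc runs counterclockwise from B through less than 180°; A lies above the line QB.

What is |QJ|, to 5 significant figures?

41.662

Q is at the origin; QB is horizontal with |QB| = 30.4 and B on the +x side, so B = (30.400, 0.0000). Tangency of A1 to QB means the radius KB is perpendicular to QB, so K = B + (0, 9.8) = (30.400, 9.8000). Since KJ ⟂ JA (tangency), |KA| = √(9.8² + 29.1²) = 30.706 regardless of where J sits on A1. So A lies on both circle(Q, 48.11) and circle(K, 30.706); the above-QB intersection is A = (26.369, 40.240). J is the foot of the tangent from A: J = (39.196, 14.120).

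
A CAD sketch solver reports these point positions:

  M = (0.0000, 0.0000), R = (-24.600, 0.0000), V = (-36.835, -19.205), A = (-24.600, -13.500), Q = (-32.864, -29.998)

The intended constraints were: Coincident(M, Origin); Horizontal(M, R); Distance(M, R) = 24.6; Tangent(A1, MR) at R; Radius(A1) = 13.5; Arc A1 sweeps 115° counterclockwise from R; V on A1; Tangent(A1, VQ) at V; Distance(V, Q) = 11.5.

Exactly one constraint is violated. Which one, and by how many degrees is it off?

Tangent(A1, VQ) at V — off by 4.80°.

M = (0.00, 0.00) ✓; M.y = 0.00, R.y = 0.00 ✓; |MR| = 24.60 ✓; ∠(AR, RM) = 90.00° ✓; |AR| = 13.50 ✓; bearing(A→V) − bearing(A→R) = 115.0° ✓; |AV| = 13.50 ✓; ∠(AV, VQ) = 94.80° ✗; |VQ| = 11.50 ✓.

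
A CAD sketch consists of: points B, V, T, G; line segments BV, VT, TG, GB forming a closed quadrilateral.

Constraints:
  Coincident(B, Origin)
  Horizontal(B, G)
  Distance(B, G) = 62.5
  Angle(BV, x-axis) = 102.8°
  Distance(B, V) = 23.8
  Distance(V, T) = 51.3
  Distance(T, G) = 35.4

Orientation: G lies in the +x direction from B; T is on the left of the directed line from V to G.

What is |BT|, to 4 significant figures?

55.01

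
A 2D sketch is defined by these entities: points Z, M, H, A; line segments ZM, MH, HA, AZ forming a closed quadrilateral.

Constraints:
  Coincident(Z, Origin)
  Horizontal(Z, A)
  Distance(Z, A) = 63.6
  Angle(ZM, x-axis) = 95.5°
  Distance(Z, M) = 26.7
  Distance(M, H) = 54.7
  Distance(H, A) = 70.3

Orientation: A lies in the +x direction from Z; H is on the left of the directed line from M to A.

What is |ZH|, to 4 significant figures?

74.43

Checks: Z.y = 0.00, A.y = 0.00 ✓; |MH| = 54.70 ✓; |HA| = 70.30 ✓.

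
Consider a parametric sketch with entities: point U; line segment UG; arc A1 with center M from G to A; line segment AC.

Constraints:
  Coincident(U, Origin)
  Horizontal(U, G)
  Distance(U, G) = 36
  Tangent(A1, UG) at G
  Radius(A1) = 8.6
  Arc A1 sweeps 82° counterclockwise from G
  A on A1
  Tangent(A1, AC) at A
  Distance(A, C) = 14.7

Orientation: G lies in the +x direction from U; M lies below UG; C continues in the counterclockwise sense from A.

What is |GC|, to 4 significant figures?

24.37

U is at the origin; UG is horizontal with |UG| = 36.0 and G on the +x side, so G = (36.00, 0.000). A1 meets UG tangentially, so MG is at right angles to UG, so M = G + (0, -8.6) = (36.00, -8.600). On A1, G sits at bearing 90° from M; an 82° counterclockwise sweep puts A at bearing 172°, so A = M + 8.6·(cos 172°, sin 172°) = (27.48, -7.403). Tangency of A1 to AC means the radius MA is perpendicular to AC, so AC runs along (−sin 172°, cos 172°); with |AC| = 14.7, C = (25.44, -21.96). Then |GC| = |C − G| = 24.37.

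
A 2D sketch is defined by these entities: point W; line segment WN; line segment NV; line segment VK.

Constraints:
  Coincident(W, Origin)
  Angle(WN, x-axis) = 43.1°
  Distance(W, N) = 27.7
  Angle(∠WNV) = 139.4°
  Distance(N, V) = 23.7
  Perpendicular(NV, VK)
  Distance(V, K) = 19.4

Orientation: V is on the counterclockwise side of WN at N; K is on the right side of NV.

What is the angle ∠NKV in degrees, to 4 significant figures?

50.70°

W is at the origin; WN runs at 43.1° with length 27.7, so N = 27.7·(cos 43.1°, sin 43.1°) = (20.23, 18.93). ∠WNV = 139.4°, so NV runs at 43.1° + (180° − 139.4°) = 83.70° from the x-axis; with |NV| = 23.7, V = N + 23.7·(cos 83.70°, sin 83.70°) = (22.83, 42.48). The perpendicularity gives VK at right angles to NV; with |VK| = 19.4 on the right of NV, K = V + 19.4·(0.9940, -0.1097) = (42.11, 40.35). Then cos ∠NKV = KN·KV / (|KN||KV|), giving 50.70°.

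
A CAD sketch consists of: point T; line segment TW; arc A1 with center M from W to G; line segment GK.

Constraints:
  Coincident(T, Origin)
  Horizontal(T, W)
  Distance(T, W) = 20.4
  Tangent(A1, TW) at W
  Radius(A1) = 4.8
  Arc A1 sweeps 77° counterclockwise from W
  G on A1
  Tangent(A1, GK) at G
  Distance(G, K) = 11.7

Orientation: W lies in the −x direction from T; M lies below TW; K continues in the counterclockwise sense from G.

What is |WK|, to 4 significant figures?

16.79

T is at the origin; T and W share the same y with |TW| = 20.4 and W on the −x side, so W = (-20.40, 0.000). The tangent condition forces MW to be normal to TW, so M = W + (0, -4.8) = (-20.40, -4.800). On A1, W sits at bearing 90° from M; a 77° counterclockwise sweep puts G at bearing 167°, so G = M + 4.8·(cos 167°, sin 167°) = (-25.08, -3.720). Since A1 is tangent to GK there, MG ⟂ GK, so GK runs along (−sin 167°, cos 167°); with |GK| = 11.7, K = (-27.71, -15.12). Then |WK| = |K − W| = 16.79.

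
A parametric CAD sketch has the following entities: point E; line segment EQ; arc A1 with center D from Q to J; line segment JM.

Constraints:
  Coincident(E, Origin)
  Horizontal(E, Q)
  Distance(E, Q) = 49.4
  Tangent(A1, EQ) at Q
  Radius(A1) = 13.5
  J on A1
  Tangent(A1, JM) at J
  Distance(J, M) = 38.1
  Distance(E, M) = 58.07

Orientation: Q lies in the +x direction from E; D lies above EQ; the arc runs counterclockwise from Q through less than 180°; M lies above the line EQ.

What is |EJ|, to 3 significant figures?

63.1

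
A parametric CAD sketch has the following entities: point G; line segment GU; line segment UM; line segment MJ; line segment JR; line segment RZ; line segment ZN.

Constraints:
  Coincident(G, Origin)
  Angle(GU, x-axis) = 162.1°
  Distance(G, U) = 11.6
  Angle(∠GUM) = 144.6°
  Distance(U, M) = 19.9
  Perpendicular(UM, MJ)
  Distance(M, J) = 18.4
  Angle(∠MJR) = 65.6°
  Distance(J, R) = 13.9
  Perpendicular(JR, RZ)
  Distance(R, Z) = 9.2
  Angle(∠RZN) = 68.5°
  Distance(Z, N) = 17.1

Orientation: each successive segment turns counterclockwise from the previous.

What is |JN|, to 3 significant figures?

3.56

G is at the origin; GU runs at 162.1° with length 11.6, so U = (-11.0, 3.57). ∠GUM = 144.6° gives UM at -162° from the x-axis; with |UM| = 19.9, M = (-30.0, -2.42). UM is perpendicular to MJ, so MJ runs at -72.5°; with |MJ| = 18.4, J = (-24.5, -20.0). ∠MJR = 65.6° gives JR at 41.9° from the x-axis; with |JR| = 13.9, R = (-14.1, -10.7). The perpendicularity gives RZ at right angles to JR, so RZ runs at 132°; with |RZ| = 9.2, Z = (-20.3, -3.84). ∠RZN = 68.5° gives ZN at -117° from the x-axis; with |ZN| = 17.1, N = (-27.9, -19.1). Then |JN| = |N − J| = 3.56.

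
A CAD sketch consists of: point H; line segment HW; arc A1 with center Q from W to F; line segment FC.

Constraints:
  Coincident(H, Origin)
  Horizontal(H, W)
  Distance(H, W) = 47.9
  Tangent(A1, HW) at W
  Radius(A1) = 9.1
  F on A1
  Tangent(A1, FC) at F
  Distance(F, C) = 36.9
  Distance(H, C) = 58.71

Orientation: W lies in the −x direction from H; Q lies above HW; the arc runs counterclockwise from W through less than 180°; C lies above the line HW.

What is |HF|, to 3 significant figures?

39.8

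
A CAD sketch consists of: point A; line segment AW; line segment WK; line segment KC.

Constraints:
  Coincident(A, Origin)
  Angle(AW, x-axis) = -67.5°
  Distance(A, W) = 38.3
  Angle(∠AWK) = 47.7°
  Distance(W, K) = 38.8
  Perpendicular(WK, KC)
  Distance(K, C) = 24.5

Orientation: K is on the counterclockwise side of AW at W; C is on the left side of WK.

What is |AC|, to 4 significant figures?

13.57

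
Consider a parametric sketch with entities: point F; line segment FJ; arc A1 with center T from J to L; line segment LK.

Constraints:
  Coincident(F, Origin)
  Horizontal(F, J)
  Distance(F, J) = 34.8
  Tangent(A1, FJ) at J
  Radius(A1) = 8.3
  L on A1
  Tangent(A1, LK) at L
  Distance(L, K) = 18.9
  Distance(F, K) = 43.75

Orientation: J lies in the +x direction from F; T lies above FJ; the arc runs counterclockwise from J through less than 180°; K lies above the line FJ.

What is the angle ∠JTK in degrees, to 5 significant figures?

174.68°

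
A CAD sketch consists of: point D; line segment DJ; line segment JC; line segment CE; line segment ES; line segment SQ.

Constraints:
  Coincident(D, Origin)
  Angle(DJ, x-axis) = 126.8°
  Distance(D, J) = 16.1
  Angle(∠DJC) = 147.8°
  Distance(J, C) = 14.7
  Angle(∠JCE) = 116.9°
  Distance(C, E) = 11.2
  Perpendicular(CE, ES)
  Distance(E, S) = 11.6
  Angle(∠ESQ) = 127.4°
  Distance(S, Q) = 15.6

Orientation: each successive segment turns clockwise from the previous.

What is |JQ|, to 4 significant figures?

9.656

CE is perpendicular to ES, so ES runs at -58.50°; with |ES| = 11.6, S = (4.787, 23.51). ∠ESQ = 127.4° gives SQ at -111.1° from the x-axis; with |SQ| = 15.6, Q = (-0.8286, 8.952). Then |JQ| = |Q − J| = 9.656.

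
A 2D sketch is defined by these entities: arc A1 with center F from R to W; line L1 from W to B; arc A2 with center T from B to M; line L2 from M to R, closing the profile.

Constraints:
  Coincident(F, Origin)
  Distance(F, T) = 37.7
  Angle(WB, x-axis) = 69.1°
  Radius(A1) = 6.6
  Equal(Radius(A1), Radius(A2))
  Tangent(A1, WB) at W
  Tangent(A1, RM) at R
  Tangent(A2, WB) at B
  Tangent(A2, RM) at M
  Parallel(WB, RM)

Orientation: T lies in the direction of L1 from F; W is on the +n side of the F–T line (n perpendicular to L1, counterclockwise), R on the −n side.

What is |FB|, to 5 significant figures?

38.273

The slot axis is L1's direction at 69.1°, so u = (cos 69.1°, sin 69.1°) = (0.35674, 0.93420) and n = (−sin 69.1°, cos 69.1°) = (-0.93420, 0.35674). F is at the origin and T lies 37.7 along u from F, so T = 37.7·u = (13.449, 35.220). Tangency of A1 to both parallel lines with radius 6.6 puts W and R at F ± 6.6·n: W = (-6.1657, 2.3545), R = (6.1657, -2.3545). Equal radii place B and M the same way about T: B = T + 6.6·n = (7.2833, 37.574), M = T − 6.6·n = (19.615, 32.865). Then |FB| = |B − F| = 38.273.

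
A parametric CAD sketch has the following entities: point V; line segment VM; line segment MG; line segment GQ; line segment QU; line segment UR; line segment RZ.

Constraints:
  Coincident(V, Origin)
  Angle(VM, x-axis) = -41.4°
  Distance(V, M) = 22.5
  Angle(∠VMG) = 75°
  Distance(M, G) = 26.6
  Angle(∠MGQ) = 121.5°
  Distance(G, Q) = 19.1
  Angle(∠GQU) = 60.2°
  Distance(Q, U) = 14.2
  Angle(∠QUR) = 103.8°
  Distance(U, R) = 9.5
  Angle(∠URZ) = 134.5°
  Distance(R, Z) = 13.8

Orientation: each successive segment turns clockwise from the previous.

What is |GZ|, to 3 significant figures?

4.40

V is at the origin; VM runs at -41.4° with length 22.5, so M = (16.9, -14.9). ∠VMG = 75.0° gives MG at -146° from the x-axis; with |MG| = 26.6, G = (-5.28, -29.6). ∠MGQ = 121.5° gives GQ at 155° from the x-axis; with |GQ| = 19.1, Q = (-22.6, -21.6). ∠GQU = 60.2° gives QU at 35.3° from the x-axis; with |QU| = 14.2, U = (-11.0, -13.4). ∠QUR = 103.8° gives UR at -40.9° from the x-axis; with |UR| = 9.5, R = (-3.83, -19.6). ∠URZ = 134.5° gives RZ at -86.4° from the x-axis; with |RZ| = 13.8, Z = (-2.97, -33.3). Then |GZ| = |Z − G| = 4.40.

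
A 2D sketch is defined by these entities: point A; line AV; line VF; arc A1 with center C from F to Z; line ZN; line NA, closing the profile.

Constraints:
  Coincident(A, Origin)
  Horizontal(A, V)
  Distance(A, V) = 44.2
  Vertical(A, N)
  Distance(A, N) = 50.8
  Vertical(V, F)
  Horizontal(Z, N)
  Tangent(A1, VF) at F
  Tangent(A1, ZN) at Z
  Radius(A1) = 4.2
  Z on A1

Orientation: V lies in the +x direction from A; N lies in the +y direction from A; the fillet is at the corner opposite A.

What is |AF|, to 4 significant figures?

64.23

A is at the origin; A and V share the same y with |AV| = 44.2 and V on the +x side, so V = (44.20, 0.000). A and N share the same x with |AN| = 50.8 and N on the +y side, so N = (0.000, 50.80). The virtual corner opposite A is at (44.20, 50.80). Since A1 is tangent to VF there, CF ⟂ VF and the tangent condition forces CZ to be normal to ZN, with radius 4.2, so the center C sits 4.2 in from both sides at C = (40.00, 46.60). That places the tangent points at F = (44.20, 46.60) on VF and Z = (40.00, 50.80) on ZN. Then |AF| = |F − A| = 64.23.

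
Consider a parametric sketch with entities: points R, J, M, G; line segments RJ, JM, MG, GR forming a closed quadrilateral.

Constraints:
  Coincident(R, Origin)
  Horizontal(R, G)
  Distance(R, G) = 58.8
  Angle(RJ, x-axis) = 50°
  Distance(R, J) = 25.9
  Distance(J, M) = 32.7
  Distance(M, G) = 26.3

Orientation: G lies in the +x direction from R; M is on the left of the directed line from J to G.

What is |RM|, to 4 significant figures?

54.77

R is at the origin; RG is horizontal with |RG| = 58.8 and G in +x, so G = (58.8, 0). RJ runs at 50.0° with |RJ| = 25.9, so J = (16.65, 19.84). M is determined by |JM| = 32.7 and |MG| = 26.3 together: it lies at the intersection of circle(J, 32.7) and circle(G, 26.3). With |JG| = 46.59, the foot of the radical line on JG is 27.35 from J and the perpendicular offset is √(32.7² − 27.35²) = 17.93. Taking the left-of-JG solution: M = (49.03, 24.42).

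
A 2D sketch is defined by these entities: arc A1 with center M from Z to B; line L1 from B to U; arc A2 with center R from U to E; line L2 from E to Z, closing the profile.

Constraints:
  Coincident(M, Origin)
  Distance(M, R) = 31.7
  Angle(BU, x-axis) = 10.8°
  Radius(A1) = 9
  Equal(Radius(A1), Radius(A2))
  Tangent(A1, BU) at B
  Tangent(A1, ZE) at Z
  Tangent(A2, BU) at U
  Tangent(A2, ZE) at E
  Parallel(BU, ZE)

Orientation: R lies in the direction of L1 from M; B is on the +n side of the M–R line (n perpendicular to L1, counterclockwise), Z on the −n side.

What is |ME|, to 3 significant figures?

33.0

The slot axis is L1's direction at 10.8°, so u = (cos 10.8°, sin 10.8°) = (0.982, 0.187) and n = (−sin 10.8°, cos 10.8°) = (-0.187, 0.982). M is at the origin and R lies 31.7 along u from M, so R = 31.7·u = (31.1, 5.94). Tangency of A1 to both parallel lines with radius 9.0 puts B and Z at M ± 9.0·n: B = (-1.69, 8.84), Z = (1.69, -8.84). Equal radii place U and E the same way about R: U = R + 9.0·n = (29.5, 14.8), E = R − 9.0·n = (32.8, -2.90). Then |ME| = |E − M| = 33.0.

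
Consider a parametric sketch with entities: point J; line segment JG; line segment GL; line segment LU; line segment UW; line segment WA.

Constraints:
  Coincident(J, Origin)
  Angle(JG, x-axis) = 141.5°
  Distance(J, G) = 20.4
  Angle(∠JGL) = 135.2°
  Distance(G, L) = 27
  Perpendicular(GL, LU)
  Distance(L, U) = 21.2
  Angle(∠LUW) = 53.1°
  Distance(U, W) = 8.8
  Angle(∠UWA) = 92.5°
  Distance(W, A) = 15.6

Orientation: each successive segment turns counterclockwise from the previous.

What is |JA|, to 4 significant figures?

44.71

J is at the origin; JG runs at 141.5° with length 20.4, so G = (-15.97, 12.70). ∠JGL = 135.2° gives GL at -173.7° from the x-axis; with |GL| = 27.0, L = (-42.80, 9.736). GL is perpendicular to LU, so LU runs at -83.70°; with |LU| = 21.2, U = (-40.48, -11.34). ∠LUW = 53.1° gives UW at 43.20° from the x-axis; with |UW| = 8.8, W = (-34.06, -5.311). ∠UWA = 92.5° gives WA at 130.7° from the x-axis; with |WA| = 15.6, A = (-44.23, 6.515). Then |JA| = |A − J| = 44.71.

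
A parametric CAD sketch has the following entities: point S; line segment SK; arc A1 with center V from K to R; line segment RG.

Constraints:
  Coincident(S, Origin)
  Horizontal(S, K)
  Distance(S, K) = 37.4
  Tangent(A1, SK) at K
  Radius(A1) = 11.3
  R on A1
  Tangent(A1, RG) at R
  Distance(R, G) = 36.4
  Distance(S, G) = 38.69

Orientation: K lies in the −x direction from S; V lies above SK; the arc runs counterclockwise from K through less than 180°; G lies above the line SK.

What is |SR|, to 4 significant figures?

28.15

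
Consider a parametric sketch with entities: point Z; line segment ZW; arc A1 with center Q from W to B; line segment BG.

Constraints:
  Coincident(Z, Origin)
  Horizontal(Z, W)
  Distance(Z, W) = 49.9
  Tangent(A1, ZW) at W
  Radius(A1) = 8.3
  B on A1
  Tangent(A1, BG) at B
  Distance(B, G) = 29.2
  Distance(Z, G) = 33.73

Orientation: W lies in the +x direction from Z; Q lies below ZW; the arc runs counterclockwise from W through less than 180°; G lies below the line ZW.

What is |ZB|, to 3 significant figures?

43.9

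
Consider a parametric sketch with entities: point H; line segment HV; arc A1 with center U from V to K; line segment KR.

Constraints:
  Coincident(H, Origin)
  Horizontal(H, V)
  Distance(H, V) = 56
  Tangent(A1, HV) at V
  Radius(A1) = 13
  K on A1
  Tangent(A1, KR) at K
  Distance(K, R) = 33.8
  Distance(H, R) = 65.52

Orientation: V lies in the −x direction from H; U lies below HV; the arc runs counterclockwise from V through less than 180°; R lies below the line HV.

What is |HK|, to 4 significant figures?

69.45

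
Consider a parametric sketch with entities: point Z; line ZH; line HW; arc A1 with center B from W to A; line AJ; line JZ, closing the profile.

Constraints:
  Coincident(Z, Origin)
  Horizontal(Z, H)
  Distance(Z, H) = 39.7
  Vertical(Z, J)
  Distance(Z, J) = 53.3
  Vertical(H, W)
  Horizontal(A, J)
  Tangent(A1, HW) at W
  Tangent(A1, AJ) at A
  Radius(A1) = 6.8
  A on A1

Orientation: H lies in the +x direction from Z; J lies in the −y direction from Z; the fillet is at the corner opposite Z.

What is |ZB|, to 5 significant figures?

56.962

Z is at the origin; Z and H share the same y with |ZH| = 39.7 and H on the +x side, so H = (39.700, 0.0000). ZJ is vertical with |ZJ| = 53.3 and J on the −y side, so J = (0.0000, -53.300). The virtual corner opposite Z is at (39.700, -53.300). Since A1 is tangent to HW there, BW ⟂ HW and since A1 is tangent to AJ there, BA ⟂ AJ, with radius 6.8, so the center B sits 6.8 in from both sides at B = (32.900, -46.500). Then |ZB| = |B − Z| = 56.962.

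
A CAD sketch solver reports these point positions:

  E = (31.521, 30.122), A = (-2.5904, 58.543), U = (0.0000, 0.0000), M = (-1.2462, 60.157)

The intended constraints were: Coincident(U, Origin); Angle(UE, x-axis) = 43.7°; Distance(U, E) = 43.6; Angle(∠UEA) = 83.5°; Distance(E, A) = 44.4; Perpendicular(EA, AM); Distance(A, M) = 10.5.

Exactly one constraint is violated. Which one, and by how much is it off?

Distance(A, M) = 10.5 — off by 8.40.

U = (0.00, 0.00) ✓; UE at 43.70° ✓; |UE| = 43.60 ✓; ∠UEA = 83.50° ✓; |EA| = 44.40 ✓; ∠(EA, AM) = 89.99° ✓; |AM| = 2.100 ✗.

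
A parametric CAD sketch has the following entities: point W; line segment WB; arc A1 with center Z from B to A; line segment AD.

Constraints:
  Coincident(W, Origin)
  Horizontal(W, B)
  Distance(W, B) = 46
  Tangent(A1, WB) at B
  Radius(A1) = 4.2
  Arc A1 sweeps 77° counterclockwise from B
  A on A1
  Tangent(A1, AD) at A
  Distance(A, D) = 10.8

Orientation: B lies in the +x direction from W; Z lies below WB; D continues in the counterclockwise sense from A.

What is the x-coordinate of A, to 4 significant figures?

41.91

W is at the origin; W and B share the same y with |WB| = 46.0 and B on the +x side, so B = (46.00, 0.000). Since A1 is tangent to WB there, ZB ⟂ WB, so Z = B + (0, -4.2) = (46.00, -4.200). On A1, B sits at bearing 90° from Z; a 77° counterclockwise sweep puts A at bearing 167°, so A = Z + 4.2·(cos 167°, sin 167°) = (41.91, -3.255). So A.x = 41.91.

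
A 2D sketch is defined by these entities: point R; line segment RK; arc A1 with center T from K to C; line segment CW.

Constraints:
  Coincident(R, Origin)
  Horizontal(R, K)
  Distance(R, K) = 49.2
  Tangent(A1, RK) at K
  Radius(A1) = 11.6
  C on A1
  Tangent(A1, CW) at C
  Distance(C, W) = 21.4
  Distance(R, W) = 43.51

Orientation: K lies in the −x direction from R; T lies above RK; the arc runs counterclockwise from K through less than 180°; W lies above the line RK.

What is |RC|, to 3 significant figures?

39.0

Checks: R = (0.00, 0.00) ✓; |TC| = 11.60 ✓; ∠(TC, CW) = 90.00° ✓; |CW| = 21.40 ✓; |RW| = 43.51 ✓.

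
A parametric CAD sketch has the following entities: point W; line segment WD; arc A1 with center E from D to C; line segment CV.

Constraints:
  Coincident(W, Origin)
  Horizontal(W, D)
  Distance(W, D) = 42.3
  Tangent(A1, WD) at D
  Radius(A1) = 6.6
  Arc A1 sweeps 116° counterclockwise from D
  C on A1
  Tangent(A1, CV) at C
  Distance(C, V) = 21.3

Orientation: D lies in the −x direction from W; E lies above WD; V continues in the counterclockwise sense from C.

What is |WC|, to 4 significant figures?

37.59

W is at the origin; WD is horizontal with |WD| = 42.3 and D on the −x side, so D = (-42.30, 0.000). Tangency of A1 to WD means the radius ED is perpendicular to WD, so E = D + (0, 6.6) = (-42.30, 6.600). On A1, D sits at bearing -90° from E; a 116° counterclockwise sweep puts C at bearing 26°, so C = E + 6.6·(cos 26°, sin 26°) = (-36.37, 9.493). Then |WC| = |C − W| = 37.59.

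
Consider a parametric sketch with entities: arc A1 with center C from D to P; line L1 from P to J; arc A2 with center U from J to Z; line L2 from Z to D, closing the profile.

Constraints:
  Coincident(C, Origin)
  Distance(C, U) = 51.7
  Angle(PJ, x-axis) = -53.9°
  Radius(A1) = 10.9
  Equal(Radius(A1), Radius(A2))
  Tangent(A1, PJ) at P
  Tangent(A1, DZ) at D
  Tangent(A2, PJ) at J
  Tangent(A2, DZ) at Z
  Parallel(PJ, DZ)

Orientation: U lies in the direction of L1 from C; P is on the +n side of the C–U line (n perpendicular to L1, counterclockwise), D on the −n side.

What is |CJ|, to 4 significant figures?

52.84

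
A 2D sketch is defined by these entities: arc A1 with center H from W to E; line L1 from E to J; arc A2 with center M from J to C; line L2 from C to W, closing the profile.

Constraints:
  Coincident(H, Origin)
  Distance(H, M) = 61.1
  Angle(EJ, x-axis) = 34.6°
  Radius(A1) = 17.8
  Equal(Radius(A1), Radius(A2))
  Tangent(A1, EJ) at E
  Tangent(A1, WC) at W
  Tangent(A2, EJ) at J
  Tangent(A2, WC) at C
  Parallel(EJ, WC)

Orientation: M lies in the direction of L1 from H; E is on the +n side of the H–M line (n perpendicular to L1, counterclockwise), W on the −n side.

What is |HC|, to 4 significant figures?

63.64

Tangency of A1 to both parallel lines with radius 17.8 puts E and W at H ± 17.8·n: E = (-10.11, 14.65), W = (10.11, -14.65). Equal radii place J and C the same way about M: J = M + 17.8·n = (40.19, 49.35), C = M − 17.8·n = (60.40, 20.04). Then |HC| = |C − H| = 63.64.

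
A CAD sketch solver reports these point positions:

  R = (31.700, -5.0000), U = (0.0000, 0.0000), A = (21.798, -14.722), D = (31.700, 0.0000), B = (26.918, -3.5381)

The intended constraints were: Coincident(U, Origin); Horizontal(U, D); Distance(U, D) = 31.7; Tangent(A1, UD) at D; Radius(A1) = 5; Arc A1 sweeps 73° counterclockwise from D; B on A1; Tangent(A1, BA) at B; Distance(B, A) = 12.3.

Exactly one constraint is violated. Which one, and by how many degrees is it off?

Tangent(A1, BA) at B — off by 7.60°.

U = (0.00, 0.00) ✓; U.y = 0.00, D.y = 0.00 ✓; |UD| = 31.70 ✓; ∠(RD, DU) = 90.00° ✓; |RD| = 5.000 ✓; bearing(R→B) − bearing(R→D) = 73.00° ✓; |RB| = 5.000 ✓; ∠(RB, BA) = 97.60° ✗; |BA| = 12.30 ✓.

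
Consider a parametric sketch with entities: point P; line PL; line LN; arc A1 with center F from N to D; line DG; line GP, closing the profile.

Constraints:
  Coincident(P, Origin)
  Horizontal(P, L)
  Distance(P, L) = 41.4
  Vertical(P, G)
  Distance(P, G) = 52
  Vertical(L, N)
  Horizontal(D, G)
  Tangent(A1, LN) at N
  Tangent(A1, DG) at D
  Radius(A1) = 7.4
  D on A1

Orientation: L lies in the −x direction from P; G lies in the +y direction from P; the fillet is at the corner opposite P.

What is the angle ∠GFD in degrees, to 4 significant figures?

77.72°

P is at the origin; PL is horizontal with |PL| = 41.4 and L on the −x side, so L = (-41.40, 0.000). PG is vertical with |PG| = 52.0 and G on the +y side, so G = (0.000, 52.00). The virtual corner opposite P is at (-41.40, 52.00). A1 meets LN tangentially, so FN is at right angles to LN and since A1 is tangent to DG there, FD ⟂ DG, with radius 7.4, so the center F sits 7.4 in from both sides at F = (-34.00, 44.60). That places the tangent points at N = (-41.40, 44.60) on LN and D = (-34.00, 52.00) on DG. Then cos ∠GFD = FG·FD / (|FG||FD|), giving 77.72°.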